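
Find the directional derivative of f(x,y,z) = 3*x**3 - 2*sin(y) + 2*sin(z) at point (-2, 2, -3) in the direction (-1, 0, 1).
sqrt(2)*(-18 + cos(3))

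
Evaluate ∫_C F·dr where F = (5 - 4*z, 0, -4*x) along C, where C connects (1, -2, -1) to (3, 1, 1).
-6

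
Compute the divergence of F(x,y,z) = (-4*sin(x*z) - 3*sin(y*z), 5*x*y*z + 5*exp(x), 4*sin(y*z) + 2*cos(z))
5*x*z + 4*y*cos(y*z) - 4*z*cos(x*z) - 2*sin(z)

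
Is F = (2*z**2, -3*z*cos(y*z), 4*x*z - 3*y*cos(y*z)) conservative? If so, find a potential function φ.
Yes, F is conservative. φ = 2*x*z**2 - 3*sin(y*z)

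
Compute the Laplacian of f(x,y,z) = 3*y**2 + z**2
8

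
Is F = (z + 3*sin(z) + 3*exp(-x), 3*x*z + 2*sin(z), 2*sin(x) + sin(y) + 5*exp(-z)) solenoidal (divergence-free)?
No, ∇·F = -5*exp(-z) - 3*exp(-x)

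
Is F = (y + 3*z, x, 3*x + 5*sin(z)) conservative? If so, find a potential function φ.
Yes, F is conservative. φ = x*y + 3*x*z - 5*cos(z)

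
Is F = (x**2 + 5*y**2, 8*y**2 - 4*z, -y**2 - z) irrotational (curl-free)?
No, ∇×F = (4 - 2*y, 0, -10*y)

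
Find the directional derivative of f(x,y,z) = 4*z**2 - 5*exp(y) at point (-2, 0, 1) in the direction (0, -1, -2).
-11*sqrt(5)/5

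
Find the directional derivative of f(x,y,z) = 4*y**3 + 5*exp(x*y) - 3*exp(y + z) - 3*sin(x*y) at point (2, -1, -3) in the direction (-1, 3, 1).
sqrt(11)*(-12 + 35*exp(2) - 21*exp(4)*cos(2) + 36*exp(4))*exp(-4)/11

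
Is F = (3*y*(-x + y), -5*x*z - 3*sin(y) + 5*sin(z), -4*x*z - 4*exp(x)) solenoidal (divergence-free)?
No, ∇·F = -4*x - 3*y - 3*cos(y)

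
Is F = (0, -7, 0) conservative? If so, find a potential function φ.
Yes, F is conservative. φ = -7*y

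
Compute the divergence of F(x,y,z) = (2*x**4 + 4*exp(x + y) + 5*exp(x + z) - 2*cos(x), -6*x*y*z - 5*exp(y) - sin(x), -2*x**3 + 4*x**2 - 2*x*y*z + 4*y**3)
8*x**3 - 2*x*y - 6*x*z - 5*exp(y) + 4*exp(x + y) + 5*exp(x + z) + 2*sin(x)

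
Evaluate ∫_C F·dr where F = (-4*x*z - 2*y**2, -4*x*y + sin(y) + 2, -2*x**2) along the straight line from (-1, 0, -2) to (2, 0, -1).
4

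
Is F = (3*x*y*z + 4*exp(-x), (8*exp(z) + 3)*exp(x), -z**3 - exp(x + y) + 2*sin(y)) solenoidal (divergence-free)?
No, ∇·F = (3*z*(y - z)*exp(x) - 4)*exp(-x)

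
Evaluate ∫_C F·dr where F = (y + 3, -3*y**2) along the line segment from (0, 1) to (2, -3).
32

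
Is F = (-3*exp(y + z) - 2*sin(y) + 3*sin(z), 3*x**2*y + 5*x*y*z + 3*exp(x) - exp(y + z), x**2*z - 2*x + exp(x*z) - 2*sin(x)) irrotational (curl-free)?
No, ∇×F = (-5*x*y + exp(y + z), -2*x*z - z*exp(x*z) - 3*exp(y + z) + 2*cos(x) + 3*cos(z) + 2, 6*x*y + 5*y*z + 3*exp(x) + 3*exp(y + z) + 2*cos(y))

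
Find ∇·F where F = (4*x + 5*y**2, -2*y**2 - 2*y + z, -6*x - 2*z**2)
-4*y - 4*z + 2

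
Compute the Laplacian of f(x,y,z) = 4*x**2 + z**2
10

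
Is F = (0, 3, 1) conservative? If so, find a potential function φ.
Yes, F is conservative. φ = 3*y + z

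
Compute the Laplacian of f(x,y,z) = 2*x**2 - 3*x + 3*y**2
10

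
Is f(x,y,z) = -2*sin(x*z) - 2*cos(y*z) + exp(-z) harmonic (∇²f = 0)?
No, ∇²f = (2*(x**2*sin(x*z) + y**2*cos(y*z) + z**2*sin(x*z) + z**2*cos(y*z))*exp(z) + 1)*exp(-z)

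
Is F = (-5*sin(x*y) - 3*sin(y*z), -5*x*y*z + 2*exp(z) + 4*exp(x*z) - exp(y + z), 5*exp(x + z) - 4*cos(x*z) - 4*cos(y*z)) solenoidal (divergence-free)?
No, ∇·F = -5*x*z + 4*x*sin(x*z) + 4*y*sin(y*z) - 5*y*cos(x*y) + 5*exp(x + z) - exp(y + z)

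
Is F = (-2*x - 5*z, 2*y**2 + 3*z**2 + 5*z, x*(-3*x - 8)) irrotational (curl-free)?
No, ∇×F = (-6*z - 5, 6*x + 3, 0)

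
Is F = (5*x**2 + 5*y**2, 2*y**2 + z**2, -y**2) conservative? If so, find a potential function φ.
No, ∇×F = (-2*y - 2*z, 0, -10*y) ≠ 0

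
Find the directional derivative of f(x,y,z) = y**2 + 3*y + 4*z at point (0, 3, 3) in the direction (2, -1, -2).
-17/3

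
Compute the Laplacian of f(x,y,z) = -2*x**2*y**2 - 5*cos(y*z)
-4*x**2 + 5*y**2*cos(y*z) - 4*y**2 + 5*z**2*cos(y*z)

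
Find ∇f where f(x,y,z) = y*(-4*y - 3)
(0, -8*y - 3, 0)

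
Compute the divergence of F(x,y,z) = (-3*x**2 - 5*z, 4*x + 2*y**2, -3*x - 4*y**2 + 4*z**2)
-6*x + 4*y + 8*z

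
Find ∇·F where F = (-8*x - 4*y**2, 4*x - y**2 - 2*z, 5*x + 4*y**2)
-2*y - 8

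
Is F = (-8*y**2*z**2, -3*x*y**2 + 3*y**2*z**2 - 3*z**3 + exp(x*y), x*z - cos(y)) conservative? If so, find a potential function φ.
No, ∇×F = (-6*y**2*z + 9*z**2 + sin(y), z*(-16*y**2 - 1), y*(-3*y + 16*z**2 + exp(x*y))) ≠ 0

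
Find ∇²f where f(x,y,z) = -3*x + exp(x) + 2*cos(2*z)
exp(x) - 8*cos(2*z)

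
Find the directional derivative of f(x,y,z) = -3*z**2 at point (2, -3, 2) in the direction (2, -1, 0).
0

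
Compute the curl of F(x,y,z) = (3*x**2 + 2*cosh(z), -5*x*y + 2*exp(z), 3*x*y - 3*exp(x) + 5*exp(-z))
(3*x - 2*exp(z), -3*y + 3*exp(x) + 2*sinh(z), -5*y)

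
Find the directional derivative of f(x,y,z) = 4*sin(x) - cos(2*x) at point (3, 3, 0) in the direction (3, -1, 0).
3*sqrt(10)*(2*cos(3) + sin(6))/5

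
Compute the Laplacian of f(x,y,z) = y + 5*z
0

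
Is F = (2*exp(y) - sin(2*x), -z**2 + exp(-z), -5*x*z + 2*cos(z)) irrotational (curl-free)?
No, ∇×F = (2*z + exp(-z), 5*z, -2*exp(y))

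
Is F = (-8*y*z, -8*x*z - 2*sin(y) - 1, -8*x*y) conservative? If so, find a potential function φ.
Yes, F is conservative. φ = -8*x*y*z - y + 2*cos(y)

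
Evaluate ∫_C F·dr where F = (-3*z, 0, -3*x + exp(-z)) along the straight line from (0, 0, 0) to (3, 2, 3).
-26 - exp(-3)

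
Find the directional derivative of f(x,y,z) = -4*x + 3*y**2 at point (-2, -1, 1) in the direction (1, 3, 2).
-11*sqrt(14)/7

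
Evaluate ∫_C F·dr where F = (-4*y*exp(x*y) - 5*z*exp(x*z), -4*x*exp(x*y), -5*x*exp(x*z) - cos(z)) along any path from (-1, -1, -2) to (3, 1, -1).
-4*exp(3) - sin(2) - 5*exp(-3) + sin(1) + 4*E + 5*exp(2)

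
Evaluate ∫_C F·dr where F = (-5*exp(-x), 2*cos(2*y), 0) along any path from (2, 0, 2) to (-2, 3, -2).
sin(6) + 10*sinh(2)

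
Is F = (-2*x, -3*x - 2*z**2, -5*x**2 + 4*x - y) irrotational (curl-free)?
No, ∇×F = (4*z - 1, 10*x - 4, -3)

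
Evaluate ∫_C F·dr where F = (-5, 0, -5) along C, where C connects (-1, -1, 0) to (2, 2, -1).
-10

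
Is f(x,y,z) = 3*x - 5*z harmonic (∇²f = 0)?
Yes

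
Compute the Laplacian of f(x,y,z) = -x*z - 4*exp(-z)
-4*exp(-z)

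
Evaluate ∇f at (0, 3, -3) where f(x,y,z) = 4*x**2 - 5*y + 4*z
(0, -5, 4)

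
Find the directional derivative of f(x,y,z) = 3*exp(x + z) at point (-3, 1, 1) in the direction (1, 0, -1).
0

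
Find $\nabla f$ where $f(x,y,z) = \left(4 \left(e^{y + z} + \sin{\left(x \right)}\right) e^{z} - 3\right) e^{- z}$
(4*cos(x), 4*exp(y + z), (4*exp(y + 2*z) + 3)*exp(-z))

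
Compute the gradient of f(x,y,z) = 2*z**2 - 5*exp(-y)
(0, 5*exp(-y), 4*z)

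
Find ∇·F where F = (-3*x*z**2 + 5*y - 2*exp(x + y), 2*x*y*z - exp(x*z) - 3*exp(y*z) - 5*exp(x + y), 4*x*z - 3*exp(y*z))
2*x*z + 4*x - 3*y*exp(y*z) - 3*z**2 - 3*z*exp(y*z) - 7*exp(x + y)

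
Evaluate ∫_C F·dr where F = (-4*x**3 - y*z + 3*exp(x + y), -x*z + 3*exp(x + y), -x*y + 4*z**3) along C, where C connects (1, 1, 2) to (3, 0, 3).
-3*exp(2) - 13 + 3*exp(3)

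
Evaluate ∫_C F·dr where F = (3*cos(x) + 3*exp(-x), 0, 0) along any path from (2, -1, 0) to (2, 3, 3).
0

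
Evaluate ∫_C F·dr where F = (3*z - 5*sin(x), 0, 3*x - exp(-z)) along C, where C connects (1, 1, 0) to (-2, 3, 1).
-7 - 5*cos(1) + 5*cos(2) + exp(-1)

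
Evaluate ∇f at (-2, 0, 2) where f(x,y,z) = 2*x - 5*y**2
(2, 0, 0)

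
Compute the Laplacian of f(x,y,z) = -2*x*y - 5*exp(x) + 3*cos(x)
-5*exp(x) - 3*cos(x)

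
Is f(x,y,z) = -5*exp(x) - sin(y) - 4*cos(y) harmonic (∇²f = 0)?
No, ∇²f = -5*exp(x) + sin(y) + 4*cos(y)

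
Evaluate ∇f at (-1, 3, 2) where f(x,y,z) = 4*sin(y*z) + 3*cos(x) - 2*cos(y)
(3*sin(1), 2*sin(3) + 8*cos(6), 12*cos(6))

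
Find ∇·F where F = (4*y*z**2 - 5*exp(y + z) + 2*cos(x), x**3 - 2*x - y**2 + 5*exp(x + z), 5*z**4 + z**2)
-2*y + 20*z**3 + 2*z - 2*sin(x)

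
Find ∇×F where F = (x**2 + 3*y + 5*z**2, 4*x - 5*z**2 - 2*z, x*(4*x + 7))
(10*z + 2, -8*x + 10*z - 7, 1)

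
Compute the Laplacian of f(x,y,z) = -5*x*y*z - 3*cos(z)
3*cos(z)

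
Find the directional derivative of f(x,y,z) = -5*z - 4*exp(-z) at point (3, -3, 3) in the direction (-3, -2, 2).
2*sqrt(17)*(4 - 5*exp(3))*exp(-3)/17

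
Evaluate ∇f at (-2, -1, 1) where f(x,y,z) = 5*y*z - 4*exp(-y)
(0, 5 + 4*E, -5)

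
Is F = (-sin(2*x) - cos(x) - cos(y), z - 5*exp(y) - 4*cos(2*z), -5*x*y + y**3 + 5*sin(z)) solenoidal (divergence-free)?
No, ∇·F = -5*exp(y) + sin(x) - 2*cos(2*x) + 5*cos(z)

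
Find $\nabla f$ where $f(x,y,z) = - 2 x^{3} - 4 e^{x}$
(-6*x**2 - 4*exp(x), 0, 0)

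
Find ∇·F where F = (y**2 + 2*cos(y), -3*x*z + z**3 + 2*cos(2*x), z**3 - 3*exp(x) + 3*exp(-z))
3*z**2 - 3*exp(-z)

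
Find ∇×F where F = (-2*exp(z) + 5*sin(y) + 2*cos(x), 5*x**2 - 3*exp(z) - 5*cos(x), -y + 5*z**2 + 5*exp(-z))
(3*exp(z) - 1, -2*exp(z), 10*x + 5*sin(x) - 5*cos(y))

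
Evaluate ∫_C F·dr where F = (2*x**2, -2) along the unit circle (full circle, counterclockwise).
0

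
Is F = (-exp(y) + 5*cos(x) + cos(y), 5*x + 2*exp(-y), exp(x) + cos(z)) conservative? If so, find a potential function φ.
No, ∇×F = (0, -exp(x), exp(y) + sin(y) + 5) ≠ 0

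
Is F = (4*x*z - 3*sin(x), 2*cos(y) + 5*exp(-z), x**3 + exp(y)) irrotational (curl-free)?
No, ∇×F = (exp(y) + 5*exp(-z), x*(4 - 3*x), 0)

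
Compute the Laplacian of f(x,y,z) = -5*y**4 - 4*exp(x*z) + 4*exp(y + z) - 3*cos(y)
-4*x**2*exp(x*z) - 60*y**2 - 4*z**2*exp(x*z) + 8*exp(y + z) + 3*cos(y)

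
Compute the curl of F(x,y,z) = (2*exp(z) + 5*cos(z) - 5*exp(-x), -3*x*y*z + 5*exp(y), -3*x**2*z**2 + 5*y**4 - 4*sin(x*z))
(y*(3*x + 20*y**2), 6*x*z**2 + 4*z*cos(x*z) + 2*exp(z) - 5*sin(z), -3*y*z)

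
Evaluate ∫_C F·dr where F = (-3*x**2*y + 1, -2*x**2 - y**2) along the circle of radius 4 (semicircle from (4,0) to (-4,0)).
-8 + 96*pi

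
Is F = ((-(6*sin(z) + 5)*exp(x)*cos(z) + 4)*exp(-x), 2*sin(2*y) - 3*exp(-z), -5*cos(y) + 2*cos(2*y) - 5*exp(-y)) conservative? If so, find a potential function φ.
No, ∇×F = (-8*sin(y)*cos(y) + 5*sin(y) - 3*exp(-z) + 5*exp(-y), 5*sin(z) - 6*cos(2*z), 0) ≠ 0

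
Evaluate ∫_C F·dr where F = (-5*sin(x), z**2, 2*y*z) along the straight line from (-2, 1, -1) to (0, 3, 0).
4 - 5*cos(2)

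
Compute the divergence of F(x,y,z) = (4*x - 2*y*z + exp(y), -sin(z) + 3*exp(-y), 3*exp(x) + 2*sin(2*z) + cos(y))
8*cos(z)**2 - 3*exp(-y)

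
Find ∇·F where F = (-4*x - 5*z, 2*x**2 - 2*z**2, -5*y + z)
-3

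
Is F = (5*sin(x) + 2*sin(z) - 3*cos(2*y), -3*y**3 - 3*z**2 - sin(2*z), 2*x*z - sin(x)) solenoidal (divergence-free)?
No, ∇·F = 2*x - 9*y**2 + 5*cos(x)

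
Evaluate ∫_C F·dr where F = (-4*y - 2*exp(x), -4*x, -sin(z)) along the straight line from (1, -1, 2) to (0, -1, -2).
-6 + 2*E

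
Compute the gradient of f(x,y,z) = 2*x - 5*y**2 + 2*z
(2, -10*y, 2)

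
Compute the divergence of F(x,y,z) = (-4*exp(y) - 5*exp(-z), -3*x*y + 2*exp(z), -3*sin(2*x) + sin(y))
-3*x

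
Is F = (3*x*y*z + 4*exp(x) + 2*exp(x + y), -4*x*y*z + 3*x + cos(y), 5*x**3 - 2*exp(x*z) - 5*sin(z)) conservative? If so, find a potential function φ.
No, ∇×F = (4*x*y, -15*x**2 + 3*x*y + 2*z*exp(x*z), -3*x*z - 4*y*z - 2*exp(x + y) + 3) ≠ 0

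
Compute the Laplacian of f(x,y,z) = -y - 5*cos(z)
5*cos(z)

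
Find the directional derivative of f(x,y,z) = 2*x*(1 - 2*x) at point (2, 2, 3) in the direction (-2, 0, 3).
28*sqrt(13)/13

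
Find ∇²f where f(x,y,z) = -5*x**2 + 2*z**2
-6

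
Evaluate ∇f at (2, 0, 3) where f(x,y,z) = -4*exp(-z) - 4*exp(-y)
(0, 4, 4*exp(-3))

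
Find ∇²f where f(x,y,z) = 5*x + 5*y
0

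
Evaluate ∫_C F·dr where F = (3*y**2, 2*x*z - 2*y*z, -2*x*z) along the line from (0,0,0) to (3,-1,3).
-23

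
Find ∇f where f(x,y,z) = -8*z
(0, 0, -8)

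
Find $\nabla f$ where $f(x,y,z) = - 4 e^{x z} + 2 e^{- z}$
(-4*z*exp(x*z), 0, -4*x*exp(x*z) - 2*exp(-z))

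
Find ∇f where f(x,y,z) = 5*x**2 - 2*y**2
(10*x, -4*y, 0)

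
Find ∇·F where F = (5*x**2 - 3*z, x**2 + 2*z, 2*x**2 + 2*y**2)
10*x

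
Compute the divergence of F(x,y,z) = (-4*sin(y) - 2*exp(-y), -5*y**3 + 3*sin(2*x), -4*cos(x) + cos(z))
-15*y**2 - sin(z)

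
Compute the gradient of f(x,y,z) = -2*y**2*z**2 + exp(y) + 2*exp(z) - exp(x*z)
(-z*exp(x*z), -4*y*z**2 + exp(y), -x*exp(x*z) - 4*y**2*z + 2*exp(z))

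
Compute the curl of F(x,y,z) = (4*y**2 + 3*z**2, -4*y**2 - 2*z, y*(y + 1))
(2*y + 3, 6*z, -8*y)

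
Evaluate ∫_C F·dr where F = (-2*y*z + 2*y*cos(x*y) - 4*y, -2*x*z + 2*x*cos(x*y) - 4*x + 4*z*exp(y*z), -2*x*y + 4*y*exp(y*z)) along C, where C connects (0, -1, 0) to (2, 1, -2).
-4 + 4*exp(-2) + 2*sin(2)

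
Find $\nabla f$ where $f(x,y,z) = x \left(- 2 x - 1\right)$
(-4*x - 1, 0, 0)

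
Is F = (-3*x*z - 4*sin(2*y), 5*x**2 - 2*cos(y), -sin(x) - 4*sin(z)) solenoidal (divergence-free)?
No, ∇·F = -3*z + 2*sin(y) - 4*cos(z)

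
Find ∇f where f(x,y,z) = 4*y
(0, 4, 0)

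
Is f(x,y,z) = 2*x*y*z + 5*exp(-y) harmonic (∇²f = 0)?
No, ∇²f = 5*exp(-y)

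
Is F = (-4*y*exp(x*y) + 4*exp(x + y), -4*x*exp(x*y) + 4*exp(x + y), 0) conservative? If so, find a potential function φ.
Yes, F is conservative. φ = -4*exp(x*y) + 4*exp(x + y)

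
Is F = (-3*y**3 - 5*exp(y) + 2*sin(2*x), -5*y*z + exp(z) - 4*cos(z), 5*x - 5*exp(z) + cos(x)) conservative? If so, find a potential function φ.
No, ∇×F = (5*y - exp(z) - 4*sin(z), sin(x) - 5, 9*y**2 + 5*exp(y)) ≠ 0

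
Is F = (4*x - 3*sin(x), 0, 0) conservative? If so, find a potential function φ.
Yes, F is conservative. φ = 2*x**2 + 3*cos(x)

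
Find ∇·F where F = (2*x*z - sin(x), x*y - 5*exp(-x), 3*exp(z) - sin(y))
x + 2*z + 3*exp(z) - cos(x)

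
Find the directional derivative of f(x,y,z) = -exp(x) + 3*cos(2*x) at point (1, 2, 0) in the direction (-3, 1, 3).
3*sqrt(19)*(E + 6*sin(2))/19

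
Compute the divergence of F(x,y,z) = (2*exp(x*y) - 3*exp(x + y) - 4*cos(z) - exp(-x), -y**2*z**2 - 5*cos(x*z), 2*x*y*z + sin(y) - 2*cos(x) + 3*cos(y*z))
2*x*y - 2*y*z**2 + 2*y*exp(x*y) - 3*y*sin(y*z) - 3*exp(x + y) + exp(-x)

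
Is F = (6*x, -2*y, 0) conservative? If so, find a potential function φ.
Yes, F is conservative. φ = 3*x**2 - y**2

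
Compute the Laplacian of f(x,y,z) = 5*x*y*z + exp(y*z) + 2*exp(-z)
((y**2 + z**2)*exp(y*z + z) + 2)*exp(-z)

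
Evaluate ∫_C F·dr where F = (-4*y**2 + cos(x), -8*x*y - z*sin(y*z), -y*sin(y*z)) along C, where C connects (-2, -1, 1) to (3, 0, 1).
-7 - cos(1) + sin(3) + sin(2)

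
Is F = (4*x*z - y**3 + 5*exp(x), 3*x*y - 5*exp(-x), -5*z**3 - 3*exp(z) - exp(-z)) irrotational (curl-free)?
No, ∇×F = (0, 4*x, 3*y**2 + 3*y + 5*exp(-x))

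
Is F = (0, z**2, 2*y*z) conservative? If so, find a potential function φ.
Yes, F is conservative. φ = y*z**2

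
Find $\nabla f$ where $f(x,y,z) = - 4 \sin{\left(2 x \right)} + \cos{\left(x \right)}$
(-sin(x) - 8*cos(2*x), 0, 0)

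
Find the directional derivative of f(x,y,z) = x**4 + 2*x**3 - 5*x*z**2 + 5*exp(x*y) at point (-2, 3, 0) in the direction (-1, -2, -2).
5*exp(-6)/3 + 8/3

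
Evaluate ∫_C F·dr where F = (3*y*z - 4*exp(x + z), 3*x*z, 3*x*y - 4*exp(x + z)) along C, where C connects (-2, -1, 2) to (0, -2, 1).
-4*E - 8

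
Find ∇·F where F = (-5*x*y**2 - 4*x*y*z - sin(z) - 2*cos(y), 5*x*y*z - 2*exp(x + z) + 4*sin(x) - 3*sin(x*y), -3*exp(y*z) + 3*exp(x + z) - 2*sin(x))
5*x*z - 3*x*cos(x*y) - 5*y**2 - 4*y*z - 3*y*exp(y*z) + 3*exp(x + z)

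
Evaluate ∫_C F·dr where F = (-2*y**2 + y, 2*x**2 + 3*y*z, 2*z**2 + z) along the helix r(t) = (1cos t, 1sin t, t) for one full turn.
pi*(-15 + 12*pi + 32*pi**2)/6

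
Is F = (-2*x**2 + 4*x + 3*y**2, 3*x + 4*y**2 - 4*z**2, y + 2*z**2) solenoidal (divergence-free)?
No, ∇·F = -4*x + 8*y + 4*z + 4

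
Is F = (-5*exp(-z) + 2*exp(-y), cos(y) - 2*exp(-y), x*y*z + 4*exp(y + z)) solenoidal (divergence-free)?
No, ∇·F = x*y + 4*exp(y + z) - sin(y) + 2*exp(-y)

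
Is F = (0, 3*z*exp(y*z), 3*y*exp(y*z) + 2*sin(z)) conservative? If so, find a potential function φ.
Yes, F is conservative. φ = 3*exp(y*z) - 2*cos(z)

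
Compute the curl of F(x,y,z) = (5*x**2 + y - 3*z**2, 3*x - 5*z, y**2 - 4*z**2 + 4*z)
(2*y + 5, -6*z, 2)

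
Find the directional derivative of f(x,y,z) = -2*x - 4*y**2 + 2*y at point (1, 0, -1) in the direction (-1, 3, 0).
4*sqrt(10)/5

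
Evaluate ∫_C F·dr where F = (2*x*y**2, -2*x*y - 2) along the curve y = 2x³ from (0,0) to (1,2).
-45/7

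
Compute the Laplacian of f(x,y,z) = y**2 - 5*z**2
-8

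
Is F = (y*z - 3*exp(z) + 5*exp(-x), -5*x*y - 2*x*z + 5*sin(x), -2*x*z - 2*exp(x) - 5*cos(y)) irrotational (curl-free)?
No, ∇×F = (2*x + 5*sin(y), y + 2*z + 2*exp(x) - 3*exp(z), -5*y - 3*z + 5*cos(x))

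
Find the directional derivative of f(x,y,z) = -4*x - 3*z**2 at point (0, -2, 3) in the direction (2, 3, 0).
-8*sqrt(13)/13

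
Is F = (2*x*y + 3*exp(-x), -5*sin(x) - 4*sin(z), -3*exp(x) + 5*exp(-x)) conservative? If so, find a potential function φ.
No, ∇×F = (4*cos(z), 3*exp(x) + 5*exp(-x), -2*x - 5*cos(x)) ≠ 0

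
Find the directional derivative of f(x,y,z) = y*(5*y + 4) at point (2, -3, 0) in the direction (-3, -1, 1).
26*sqrt(11)/11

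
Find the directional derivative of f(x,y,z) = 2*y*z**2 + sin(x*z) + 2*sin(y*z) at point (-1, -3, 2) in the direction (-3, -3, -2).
2*sqrt(22)*(6 - cos(2))/11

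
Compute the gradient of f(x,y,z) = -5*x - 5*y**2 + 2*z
(-5, -10*y, 2)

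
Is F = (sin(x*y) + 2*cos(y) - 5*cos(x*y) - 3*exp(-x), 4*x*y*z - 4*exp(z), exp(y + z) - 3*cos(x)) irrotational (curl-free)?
No, ∇×F = (-4*x*y + 4*exp(z) + exp(y + z), -3*sin(x), -5*x*sin(x*y) - x*cos(x*y) + 4*y*z + 2*sin(y))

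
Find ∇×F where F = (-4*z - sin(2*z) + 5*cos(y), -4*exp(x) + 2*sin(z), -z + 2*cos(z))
(-2*cos(z), -2*cos(2*z) - 4, -4*exp(x) + 5*sin(y))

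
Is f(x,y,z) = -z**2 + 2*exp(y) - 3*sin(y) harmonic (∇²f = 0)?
No, ∇²f = 2*exp(y) + 3*sin(y) - 2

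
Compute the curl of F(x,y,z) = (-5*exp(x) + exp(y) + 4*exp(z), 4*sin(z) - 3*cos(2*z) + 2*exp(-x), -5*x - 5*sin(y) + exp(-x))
(-6*sin(2*z) - 5*cos(y) - 4*cos(z), 4*exp(z) + 5 + exp(-x), -exp(y) - 2*exp(-x))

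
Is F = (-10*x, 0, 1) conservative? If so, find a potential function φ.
Yes, F is conservative. φ = -5*x**2 + z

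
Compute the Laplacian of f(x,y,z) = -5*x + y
0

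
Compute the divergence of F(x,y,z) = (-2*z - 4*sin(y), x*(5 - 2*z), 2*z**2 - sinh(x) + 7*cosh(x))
4*z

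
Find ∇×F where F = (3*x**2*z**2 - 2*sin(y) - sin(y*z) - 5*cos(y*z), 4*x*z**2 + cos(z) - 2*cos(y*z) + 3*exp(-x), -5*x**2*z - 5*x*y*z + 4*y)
(-13*x*z - 2*y*sin(y*z) + sin(z) + 4, 6*x**2*z + 10*x*z + 5*y*z + 5*y*sin(y*z) - y*cos(y*z), 4*z**2 - 5*z*sin(y*z) + z*cos(y*z) + 2*cos(y) - 3*exp(-x))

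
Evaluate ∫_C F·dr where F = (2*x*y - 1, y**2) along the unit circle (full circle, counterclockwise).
0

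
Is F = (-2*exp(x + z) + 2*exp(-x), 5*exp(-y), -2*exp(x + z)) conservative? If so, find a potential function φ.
Yes, F is conservative. φ = -2*exp(x + z) - 5*exp(-y) - 2*exp(-x)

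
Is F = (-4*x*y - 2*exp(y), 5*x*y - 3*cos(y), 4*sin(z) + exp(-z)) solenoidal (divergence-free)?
No, ∇·F = 5*x - 4*y + 3*sin(y) + 4*cos(z) - exp(-z)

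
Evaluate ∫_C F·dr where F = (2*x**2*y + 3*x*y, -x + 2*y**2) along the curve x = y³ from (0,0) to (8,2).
81932/105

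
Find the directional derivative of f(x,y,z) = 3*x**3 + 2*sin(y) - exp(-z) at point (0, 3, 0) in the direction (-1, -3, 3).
3*sqrt(19)*(1 - 2*cos(3))/19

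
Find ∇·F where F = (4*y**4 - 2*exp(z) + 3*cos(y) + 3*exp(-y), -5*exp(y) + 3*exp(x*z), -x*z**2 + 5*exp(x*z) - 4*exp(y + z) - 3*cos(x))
-2*x*z + 5*x*exp(x*z) - 5*exp(y) - 4*exp(y + z)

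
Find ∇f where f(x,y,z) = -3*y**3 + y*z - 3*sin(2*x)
(-6*cos(2*x), -9*y**2 + z, y)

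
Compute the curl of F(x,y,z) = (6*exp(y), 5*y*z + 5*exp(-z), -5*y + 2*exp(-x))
(-5*y - 5 + 5*exp(-z), 2*exp(-x), -6*exp(y))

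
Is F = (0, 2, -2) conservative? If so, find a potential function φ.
Yes, F is conservative. φ = 2*y - 2*z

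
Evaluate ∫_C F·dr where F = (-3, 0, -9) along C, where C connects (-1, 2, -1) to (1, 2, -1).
-6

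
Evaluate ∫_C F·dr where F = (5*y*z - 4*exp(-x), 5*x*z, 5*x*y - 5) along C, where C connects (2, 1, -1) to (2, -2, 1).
-20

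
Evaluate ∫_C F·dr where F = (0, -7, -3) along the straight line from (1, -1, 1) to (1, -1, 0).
3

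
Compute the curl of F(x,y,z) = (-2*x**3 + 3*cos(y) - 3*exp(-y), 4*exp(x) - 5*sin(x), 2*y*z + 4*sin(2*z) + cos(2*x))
(2*z, 2*sin(2*x), 4*exp(x) + 3*sin(y) - 5*cos(x) - 3*exp(-y))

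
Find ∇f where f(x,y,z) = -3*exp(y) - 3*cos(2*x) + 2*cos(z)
(6*sin(2*x), -3*exp(y), -2*sin(z))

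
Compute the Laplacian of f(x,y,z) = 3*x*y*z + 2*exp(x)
2*exp(x)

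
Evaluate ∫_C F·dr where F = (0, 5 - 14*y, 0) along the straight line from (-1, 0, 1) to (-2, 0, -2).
0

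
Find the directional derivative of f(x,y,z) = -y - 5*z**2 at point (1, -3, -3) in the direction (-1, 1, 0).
-sqrt(2)/2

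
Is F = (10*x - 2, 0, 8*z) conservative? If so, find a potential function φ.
Yes, F is conservative. φ = 5*x**2 - 2*x + 4*z**2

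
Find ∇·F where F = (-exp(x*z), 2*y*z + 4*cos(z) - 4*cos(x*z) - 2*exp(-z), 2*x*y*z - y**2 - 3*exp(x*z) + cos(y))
2*x*y - 3*x*exp(x*z) - z*exp(x*z) + 2*z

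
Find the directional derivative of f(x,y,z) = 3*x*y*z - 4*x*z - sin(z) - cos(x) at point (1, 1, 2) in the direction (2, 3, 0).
2*sqrt(13)*(sin(1) + 7)/13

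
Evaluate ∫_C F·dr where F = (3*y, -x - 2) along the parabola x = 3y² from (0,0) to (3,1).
3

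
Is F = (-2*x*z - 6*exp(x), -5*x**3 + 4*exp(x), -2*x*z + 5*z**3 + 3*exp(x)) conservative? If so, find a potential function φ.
No, ∇×F = (0, -2*x + 2*z - 3*exp(x), -15*x**2 + 4*exp(x)) ≠ 0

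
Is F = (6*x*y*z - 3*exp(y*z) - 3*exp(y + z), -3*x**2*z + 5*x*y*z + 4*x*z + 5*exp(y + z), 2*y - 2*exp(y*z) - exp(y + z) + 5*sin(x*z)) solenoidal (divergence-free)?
No, ∇·F = 5*x*z + 5*x*cos(x*z) + 6*y*z - 2*y*exp(y*z) + 4*exp(y + z)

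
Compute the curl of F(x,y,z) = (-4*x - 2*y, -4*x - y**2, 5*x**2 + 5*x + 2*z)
(0, -10*x - 5, -2)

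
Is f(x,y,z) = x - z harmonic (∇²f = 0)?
Yes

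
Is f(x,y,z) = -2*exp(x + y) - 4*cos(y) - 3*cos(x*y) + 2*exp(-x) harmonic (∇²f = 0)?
No, ∇²f = 3*x**2*cos(x*y) + 3*y**2*cos(x*y) - 4*exp(x + y) + 4*cos(y) + 2*exp(-x)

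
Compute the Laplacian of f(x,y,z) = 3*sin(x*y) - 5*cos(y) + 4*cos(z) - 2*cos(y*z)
-3*x**2*sin(x*y) - 3*y**2*sin(x*y) + 2*y**2*cos(y*z) + 2*z**2*cos(y*z) + 5*cos(y) - 4*cos(z)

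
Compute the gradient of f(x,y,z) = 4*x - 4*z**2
(4, 0, -8*z)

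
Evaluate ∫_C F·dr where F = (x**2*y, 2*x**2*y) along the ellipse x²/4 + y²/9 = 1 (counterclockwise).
-6*pi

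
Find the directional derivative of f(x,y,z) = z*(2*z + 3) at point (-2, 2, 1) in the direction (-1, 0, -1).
-7*sqrt(2)/2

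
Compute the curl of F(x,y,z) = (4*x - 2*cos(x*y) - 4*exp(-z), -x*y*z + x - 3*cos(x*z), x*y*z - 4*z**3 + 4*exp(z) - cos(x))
(x*(y + z - 3*sin(x*z)), -y*z - sin(x) + 4*exp(-z), -2*x*sin(x*y) - y*z + 3*z*sin(x*z) + 1)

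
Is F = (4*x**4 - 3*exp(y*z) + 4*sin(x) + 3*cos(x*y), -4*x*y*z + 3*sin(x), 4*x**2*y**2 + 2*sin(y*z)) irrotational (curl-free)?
No, ∇×F = (8*x**2*y + 4*x*y + 2*z*cos(y*z), y*(-8*x*y - 3*exp(y*z)), 3*x*sin(x*y) - 4*y*z + 3*z*exp(y*z) + 3*cos(x))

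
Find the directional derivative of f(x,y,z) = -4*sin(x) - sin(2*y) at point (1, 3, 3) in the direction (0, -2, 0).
2*cos(6)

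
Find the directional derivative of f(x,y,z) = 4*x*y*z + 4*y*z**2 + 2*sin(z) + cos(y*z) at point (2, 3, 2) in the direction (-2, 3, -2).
-4*sqrt(17)*(cos(2) + 24)/17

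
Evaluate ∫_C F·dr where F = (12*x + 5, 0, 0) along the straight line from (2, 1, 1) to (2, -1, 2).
0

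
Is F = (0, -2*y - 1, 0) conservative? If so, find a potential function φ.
Yes, F is conservative. φ = y*(-y - 1)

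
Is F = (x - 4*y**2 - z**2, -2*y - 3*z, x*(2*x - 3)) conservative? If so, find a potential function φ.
No, ∇×F = (3, -4*x - 2*z + 3, 8*y) ≠ 0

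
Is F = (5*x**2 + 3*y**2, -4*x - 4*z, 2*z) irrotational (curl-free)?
No, ∇×F = (4, 0, -6*y - 4)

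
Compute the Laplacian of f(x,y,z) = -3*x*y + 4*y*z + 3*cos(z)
-3*cos(z)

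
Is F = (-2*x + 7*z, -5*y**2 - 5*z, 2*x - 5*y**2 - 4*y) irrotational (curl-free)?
No, ∇×F = (1 - 10*y, 5, 0)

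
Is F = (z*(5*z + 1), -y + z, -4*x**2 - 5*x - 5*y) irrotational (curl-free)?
No, ∇×F = (-6, 8*x + 10*z + 6, 0)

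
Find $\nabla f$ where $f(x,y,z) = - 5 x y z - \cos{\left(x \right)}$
(-5*y*z + sin(x), -5*x*z, -5*x*y)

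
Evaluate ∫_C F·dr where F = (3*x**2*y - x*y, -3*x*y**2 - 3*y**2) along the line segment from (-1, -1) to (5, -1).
-114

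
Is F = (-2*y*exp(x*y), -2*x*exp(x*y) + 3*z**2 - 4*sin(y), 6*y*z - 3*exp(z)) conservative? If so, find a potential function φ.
Yes, F is conservative. φ = 3*y*z**2 - 3*exp(z) - 2*exp(x*y) + 4*cos(y)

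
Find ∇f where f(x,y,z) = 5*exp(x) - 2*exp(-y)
(5*exp(x), 2*exp(-y), 0)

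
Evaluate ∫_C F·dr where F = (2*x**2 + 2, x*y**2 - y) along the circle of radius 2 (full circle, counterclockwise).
4*pi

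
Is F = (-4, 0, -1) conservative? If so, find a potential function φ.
Yes, F is conservative. φ = -4*x - z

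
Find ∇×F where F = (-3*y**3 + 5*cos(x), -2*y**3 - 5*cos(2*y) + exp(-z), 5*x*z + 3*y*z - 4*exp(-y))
(3*z + exp(-z) + 4*exp(-y), -5*z, 9*y**2)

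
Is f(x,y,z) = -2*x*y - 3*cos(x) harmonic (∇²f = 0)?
No, ∇²f = 3*cos(x)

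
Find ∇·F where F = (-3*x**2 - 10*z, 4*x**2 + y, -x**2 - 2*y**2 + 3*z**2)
-6*x + 6*z + 1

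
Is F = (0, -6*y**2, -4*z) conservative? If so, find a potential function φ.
Yes, F is conservative. φ = -2*y**3 - 2*z**2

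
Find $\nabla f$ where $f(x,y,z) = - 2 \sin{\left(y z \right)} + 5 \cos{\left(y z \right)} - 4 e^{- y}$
(0, -5*z*sin(y*z) - 2*z*cos(y*z) + 4*exp(-y), -y*(5*sin(y*z) + 2*cos(y*z)))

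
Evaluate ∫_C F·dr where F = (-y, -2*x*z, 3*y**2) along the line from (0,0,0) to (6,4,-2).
-12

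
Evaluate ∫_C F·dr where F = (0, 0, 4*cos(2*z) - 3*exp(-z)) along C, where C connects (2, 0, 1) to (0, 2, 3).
-2*sin(2) - 3*exp(-1) + 2*sin(6) + 3*exp(-3)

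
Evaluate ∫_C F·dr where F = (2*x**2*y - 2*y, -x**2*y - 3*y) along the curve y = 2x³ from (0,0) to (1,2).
-47/6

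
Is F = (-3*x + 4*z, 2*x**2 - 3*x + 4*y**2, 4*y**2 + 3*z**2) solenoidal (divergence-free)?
No, ∇·F = 8*y + 6*z - 3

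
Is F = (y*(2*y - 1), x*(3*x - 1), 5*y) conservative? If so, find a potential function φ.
No, ∇×F = (5, 0, 6*x - 4*y) ≠ 0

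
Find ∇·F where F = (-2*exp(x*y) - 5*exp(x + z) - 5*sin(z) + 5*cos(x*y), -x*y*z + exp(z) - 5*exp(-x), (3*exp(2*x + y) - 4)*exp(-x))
-x*z - 2*y*exp(x*y) - 5*y*sin(x*y) - 5*exp(x + z)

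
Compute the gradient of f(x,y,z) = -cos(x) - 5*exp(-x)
(sin(x) + 5*exp(-x), 0, 0)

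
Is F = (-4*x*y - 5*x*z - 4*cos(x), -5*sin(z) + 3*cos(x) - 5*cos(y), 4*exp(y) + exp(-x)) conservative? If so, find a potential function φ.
No, ∇×F = (4*exp(y) + 5*cos(z), -5*x + exp(-x), 4*x - 3*sin(x)) ≠ 0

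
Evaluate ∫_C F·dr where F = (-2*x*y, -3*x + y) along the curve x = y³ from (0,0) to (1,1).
-31/28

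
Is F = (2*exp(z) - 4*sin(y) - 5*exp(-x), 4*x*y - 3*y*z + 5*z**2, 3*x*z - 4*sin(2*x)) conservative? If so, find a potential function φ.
No, ∇×F = (3*y - 10*z, -3*z + 2*exp(z) + 8*cos(2*x), 4*y + 4*cos(y)) ≠ 0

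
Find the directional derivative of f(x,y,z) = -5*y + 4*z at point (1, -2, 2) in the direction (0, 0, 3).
4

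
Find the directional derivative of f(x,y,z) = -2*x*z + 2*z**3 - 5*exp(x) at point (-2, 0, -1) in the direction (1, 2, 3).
sqrt(14)*(-5 + 32*exp(2))*exp(-2)/14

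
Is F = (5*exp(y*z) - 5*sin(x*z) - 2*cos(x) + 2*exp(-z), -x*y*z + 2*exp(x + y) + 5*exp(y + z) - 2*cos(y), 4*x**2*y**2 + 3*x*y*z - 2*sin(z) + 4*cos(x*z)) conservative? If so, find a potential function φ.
No, ∇×F = (8*x**2*y + x*y + 3*x*z - 5*exp(y + z), -8*x*y**2 - 5*x*cos(x*z) - 3*y*z + 5*y*exp(y*z) + 4*z*sin(x*z) - 2*exp(-z), -y*z - 5*z*exp(y*z) + 2*exp(x + y)) ≠ 0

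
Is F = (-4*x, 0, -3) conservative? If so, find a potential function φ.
Yes, F is conservative. φ = -2*x**2 - 3*z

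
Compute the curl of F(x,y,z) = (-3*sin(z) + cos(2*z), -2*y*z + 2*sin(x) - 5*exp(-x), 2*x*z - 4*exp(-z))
(2*y, -2*z - 2*sin(2*z) - 3*cos(z), 2*cos(x) + 5*exp(-x))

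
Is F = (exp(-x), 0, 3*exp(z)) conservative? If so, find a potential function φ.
Yes, F is conservative. φ = 3*exp(z) - exp(-x)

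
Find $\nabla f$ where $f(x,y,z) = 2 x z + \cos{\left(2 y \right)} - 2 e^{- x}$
(2*z + 2*exp(-x), -2*sin(2*y), 2*x)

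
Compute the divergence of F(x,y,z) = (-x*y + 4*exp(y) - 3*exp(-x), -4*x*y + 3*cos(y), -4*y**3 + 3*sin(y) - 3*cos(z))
-4*x - y - 3*sin(y) + 3*sin(z) + 3*exp(-x)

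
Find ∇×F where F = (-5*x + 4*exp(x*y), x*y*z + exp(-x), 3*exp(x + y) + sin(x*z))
(-x*y + 3*exp(x + y), -z*cos(x*z) - 3*exp(x + y), -4*x*exp(x*y) + y*z - exp(-x))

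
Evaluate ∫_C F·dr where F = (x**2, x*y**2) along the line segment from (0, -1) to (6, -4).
-27/2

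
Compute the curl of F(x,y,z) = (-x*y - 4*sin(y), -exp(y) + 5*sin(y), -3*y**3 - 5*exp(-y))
(-9*y**2 + 5*exp(-y), 0, x + 4*cos(y))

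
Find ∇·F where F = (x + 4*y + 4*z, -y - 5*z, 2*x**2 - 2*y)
0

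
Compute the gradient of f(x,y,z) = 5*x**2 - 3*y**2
(10*x, -6*y, 0)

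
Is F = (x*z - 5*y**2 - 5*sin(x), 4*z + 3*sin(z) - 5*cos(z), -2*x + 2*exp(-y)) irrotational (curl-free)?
No, ∇×F = (-5*sin(z) - 3*cos(z) - 4 - 2*exp(-y), x + 2, 10*y)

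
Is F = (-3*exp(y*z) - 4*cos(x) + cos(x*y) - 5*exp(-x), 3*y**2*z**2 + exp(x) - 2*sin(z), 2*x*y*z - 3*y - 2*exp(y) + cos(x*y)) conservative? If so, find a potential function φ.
No, ∇×F = (2*x*z - x*sin(x*y) - 6*y**2*z - 2*exp(y) + 2*cos(z) - 3, y*(-2*z - 3*exp(y*z) + sin(x*y)), x*sin(x*y) + 3*z*exp(y*z) + exp(x)) ≠ 0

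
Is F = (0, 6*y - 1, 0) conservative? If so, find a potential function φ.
Yes, F is conservative. φ = y*(3*y - 1)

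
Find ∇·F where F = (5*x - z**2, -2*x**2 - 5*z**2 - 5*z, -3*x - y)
5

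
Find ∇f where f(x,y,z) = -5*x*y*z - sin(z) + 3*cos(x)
(-5*y*z - 3*sin(x), -5*x*z, -5*x*y - cos(z))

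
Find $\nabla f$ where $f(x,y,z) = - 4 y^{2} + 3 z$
(0, -8*y, 3)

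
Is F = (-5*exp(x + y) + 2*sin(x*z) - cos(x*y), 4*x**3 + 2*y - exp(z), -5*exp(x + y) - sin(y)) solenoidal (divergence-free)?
No, ∇·F = y*sin(x*y) + 2*z*cos(x*z) - 5*exp(x + y) + 2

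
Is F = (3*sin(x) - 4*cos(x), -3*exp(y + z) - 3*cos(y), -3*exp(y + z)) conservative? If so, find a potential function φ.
Yes, F is conservative. φ = -3*exp(y + z) - 4*sin(x) - 3*sin(y) - 3*cos(x)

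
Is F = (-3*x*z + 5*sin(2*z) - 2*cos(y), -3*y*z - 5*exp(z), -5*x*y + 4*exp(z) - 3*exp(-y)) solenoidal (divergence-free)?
No, ∇·F = -6*z + 4*exp(z)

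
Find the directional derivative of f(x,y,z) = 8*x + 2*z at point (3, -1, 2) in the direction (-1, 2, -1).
-5*sqrt(6)/3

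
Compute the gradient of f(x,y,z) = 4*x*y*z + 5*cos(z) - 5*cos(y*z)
(4*y*z, z*(4*x + 5*sin(y*z)), 4*x*y + 5*y*sin(y*z) - 5*sin(z))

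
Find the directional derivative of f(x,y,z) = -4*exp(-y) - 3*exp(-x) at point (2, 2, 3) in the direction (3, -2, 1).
sqrt(14)*exp(-2)/14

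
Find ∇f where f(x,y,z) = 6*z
(0, 0, 6)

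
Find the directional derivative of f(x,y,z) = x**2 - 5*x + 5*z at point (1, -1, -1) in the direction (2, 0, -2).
-4*sqrt(2)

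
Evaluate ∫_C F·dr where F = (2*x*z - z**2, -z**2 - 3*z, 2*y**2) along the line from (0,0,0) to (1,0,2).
0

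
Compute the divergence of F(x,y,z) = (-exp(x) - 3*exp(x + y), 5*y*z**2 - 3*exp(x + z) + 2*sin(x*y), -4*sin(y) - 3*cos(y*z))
2*x*cos(x*y) + 3*y*sin(y*z) + 5*z**2 - exp(x) - 3*exp(x + y)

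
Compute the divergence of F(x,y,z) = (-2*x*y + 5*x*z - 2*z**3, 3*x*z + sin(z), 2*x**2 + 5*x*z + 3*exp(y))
5*x - 2*y + 5*z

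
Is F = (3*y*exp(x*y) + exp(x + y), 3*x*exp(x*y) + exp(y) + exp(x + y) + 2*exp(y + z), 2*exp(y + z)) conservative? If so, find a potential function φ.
Yes, F is conservative. φ = exp(y) + 3*exp(x*y) + exp(x + y) + 2*exp(y + z)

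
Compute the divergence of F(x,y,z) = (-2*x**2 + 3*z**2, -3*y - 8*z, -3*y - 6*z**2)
-4*x - 12*z - 3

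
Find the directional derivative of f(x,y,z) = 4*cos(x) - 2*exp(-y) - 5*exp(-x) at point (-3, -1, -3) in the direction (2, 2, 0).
sqrt(2)*(2*sin(3) + E + 5*exp(3)/2)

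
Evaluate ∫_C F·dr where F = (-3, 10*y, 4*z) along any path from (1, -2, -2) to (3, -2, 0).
-14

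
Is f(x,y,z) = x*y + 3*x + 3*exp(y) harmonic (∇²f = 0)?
No, ∇²f = 3*exp(y)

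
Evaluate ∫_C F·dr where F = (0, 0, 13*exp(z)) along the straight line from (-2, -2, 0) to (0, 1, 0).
0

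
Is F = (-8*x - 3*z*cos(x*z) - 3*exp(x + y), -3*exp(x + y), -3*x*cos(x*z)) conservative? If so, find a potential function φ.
Yes, F is conservative. φ = -4*x**2 - 3*exp(x + y) - 3*sin(x*z)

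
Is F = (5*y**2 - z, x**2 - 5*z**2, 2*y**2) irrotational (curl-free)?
No, ∇×F = (4*y + 10*z, -1, 2*x - 10*y)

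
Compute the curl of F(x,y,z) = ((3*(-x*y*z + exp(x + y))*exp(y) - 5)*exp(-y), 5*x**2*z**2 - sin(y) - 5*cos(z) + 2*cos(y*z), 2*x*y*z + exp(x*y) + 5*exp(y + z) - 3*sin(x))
(-10*x**2*z + 2*x*z + x*exp(x*y) + 2*y*sin(y*z) + 5*exp(y + z) - 5*sin(z), -3*x*y - 2*y*z - y*exp(x*y) + 3*cos(x), 10*x*z**2 + 3*x*z - 3*exp(x + y) - 5*exp(-y))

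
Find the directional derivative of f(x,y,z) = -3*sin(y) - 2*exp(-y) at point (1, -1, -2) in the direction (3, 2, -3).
sqrt(22)*(-3*cos(1) + 2*E)/11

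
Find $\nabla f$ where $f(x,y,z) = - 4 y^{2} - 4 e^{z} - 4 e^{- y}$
(0, -8*y + 4*exp(-y), -4*exp(z))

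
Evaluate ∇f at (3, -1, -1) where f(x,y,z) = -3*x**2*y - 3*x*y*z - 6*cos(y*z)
(15, -18 - 6*sin(1), 9 - 6*sin(1))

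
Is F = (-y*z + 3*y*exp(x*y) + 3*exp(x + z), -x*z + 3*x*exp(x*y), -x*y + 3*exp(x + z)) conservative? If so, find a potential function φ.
Yes, F is conservative. φ = -x*y*z + 3*exp(x*y) + 3*exp(x + z)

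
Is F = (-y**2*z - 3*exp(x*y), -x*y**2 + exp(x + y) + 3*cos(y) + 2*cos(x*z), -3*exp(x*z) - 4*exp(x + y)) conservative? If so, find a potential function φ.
No, ∇×F = (2*x*sin(x*z) - 4*exp(x + y), -y**2 + 3*z*exp(x*z) + 4*exp(x + y), 3*x*exp(x*y) - y**2 + 2*y*z - 2*z*sin(x*z) + exp(x + y)) ≠ 0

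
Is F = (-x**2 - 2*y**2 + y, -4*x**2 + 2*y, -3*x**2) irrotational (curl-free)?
No, ∇×F = (0, 6*x, -8*x + 4*y - 1)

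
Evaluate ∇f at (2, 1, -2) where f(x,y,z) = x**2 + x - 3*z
(5, 0, -3)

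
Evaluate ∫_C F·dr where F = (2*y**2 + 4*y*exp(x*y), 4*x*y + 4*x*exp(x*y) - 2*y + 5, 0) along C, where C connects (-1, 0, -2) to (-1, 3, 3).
-16 + 4*exp(-3)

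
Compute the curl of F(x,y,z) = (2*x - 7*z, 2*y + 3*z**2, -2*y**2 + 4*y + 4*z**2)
(-4*y - 6*z + 4, -7, 0)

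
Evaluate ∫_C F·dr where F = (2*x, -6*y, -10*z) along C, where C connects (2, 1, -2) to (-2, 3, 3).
-49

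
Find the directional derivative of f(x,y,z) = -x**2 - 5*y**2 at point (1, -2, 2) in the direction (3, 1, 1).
14*sqrt(11)/11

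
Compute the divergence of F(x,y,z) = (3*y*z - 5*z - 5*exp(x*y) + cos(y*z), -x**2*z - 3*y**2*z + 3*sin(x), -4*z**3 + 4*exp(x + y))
-6*y*z - 5*y*exp(x*y) - 12*z**2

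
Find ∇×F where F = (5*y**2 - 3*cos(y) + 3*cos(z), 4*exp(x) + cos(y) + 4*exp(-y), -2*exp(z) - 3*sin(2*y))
(-6*cos(2*y), -3*sin(z), -10*y + 4*exp(x) - 3*sin(y))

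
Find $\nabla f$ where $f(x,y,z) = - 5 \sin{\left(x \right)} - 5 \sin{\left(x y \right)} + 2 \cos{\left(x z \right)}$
(-5*y*cos(x*y) - 2*z*sin(x*z) - 5*cos(x), -5*x*cos(x*y), -2*x*sin(x*z))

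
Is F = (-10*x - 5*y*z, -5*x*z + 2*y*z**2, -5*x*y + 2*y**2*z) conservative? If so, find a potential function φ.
Yes, F is conservative. φ = -5*x**2 - 5*x*y*z + y**2*z**2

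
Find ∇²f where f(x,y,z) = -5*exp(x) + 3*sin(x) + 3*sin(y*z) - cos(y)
-3*y**2*sin(y*z) - 3*z**2*sin(y*z) - 5*exp(x) - 3*sin(x) + cos(y)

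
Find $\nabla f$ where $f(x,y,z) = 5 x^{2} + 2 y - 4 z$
(10*x, 2, -4)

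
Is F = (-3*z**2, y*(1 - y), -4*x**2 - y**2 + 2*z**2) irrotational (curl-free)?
No, ∇×F = (-2*y, 8*x - 6*z, 0)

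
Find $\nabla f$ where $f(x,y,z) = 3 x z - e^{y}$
(3*z, -exp(y), 3*x)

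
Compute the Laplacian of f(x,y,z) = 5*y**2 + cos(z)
10 - cos(z)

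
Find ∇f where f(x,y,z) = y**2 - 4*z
(0, 2*y, -4)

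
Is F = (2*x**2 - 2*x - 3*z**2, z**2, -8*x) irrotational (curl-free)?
No, ∇×F = (-2*z, 8 - 6*z, 0)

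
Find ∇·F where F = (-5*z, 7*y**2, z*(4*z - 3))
14*y + 8*z - 3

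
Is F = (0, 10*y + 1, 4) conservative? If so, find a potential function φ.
Yes, F is conservative. φ = 5*y**2 + y + 4*z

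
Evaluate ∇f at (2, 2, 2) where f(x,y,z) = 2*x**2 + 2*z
(8, 0, 2)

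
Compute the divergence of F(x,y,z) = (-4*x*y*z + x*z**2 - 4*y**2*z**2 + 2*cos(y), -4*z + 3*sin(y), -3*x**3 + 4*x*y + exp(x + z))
-4*y*z + z**2 + exp(x + z) + 3*cos(y)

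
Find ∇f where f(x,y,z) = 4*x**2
(8*x, 0, 0)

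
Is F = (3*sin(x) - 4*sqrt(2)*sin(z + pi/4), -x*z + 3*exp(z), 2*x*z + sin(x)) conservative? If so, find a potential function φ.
No, ∇×F = (x - 3*exp(z), -2*z - cos(x) - 4*sqrt(2)*cos(z + pi/4), -z) ≠ 0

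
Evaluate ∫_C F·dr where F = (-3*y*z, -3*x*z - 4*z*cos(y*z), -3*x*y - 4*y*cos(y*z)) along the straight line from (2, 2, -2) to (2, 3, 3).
-78 - 4*sin(9) - 4*sin(4)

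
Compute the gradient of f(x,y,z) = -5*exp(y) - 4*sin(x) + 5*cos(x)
(-5*sin(x) - 4*cos(x), -5*exp(y), 0)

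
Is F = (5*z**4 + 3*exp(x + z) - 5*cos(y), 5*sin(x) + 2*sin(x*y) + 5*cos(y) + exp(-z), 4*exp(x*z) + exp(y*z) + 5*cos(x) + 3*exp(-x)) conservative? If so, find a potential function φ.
No, ∇×F = (z*exp(y*z) + exp(-z), 20*z**3 - 4*z*exp(x*z) + 3*exp(x + z) + 5*sin(x) + 3*exp(-x), 2*y*cos(x*y) - 5*sin(y) + 5*cos(x)) ≠ 0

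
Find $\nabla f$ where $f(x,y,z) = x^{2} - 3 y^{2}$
(2*x, -6*y, 0)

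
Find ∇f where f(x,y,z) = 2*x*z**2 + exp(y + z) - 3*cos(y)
(2*z**2, exp(y + z) + 3*sin(y), 4*x*z + exp(y + z))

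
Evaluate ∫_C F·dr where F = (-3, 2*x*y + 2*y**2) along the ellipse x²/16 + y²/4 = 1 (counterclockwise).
0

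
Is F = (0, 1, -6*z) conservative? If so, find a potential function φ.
Yes, F is conservative. φ = y - 3*z**2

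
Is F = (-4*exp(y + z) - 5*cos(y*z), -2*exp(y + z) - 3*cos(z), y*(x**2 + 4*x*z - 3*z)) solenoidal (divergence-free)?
No, ∇·F = y*(4*x - 3) - 2*exp(y + z)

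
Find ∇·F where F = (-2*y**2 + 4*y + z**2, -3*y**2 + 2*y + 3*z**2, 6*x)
2 - 6*y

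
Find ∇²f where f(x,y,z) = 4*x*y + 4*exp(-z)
4*exp(-z)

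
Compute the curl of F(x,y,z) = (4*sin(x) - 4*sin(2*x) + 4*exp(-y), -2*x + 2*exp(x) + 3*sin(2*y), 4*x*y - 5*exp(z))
(4*x, -4*y, 2*exp(x) - 2 + 4*exp(-y))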